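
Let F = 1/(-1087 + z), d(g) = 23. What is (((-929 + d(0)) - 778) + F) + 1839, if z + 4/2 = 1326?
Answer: 36736/237 ≈ 155.00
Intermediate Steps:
z = 1324 (z = -2 + 1326 = 1324)
F = 1/237 (F = 1/(-1087 + 1324) = 1/237 ≈ 0.0042194)
(((-929 + d(0)) - 778) + F) + 1839 = (((-929 + 23) - 778) + 1/237) + 1839 = ((-906 - 778) + 1/237) + 1839 = (-1684 + 1/237) + 1839 = -399107/237 + 1839 = 36736/237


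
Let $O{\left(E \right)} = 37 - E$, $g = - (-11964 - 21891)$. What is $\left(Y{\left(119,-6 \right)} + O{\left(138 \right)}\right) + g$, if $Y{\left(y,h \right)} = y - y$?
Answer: $33754$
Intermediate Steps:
$Y{\left(y,h \right)} = 0$
$g = 33855$ ($g = - (-11964 - 21891) = \left(-1\right) \left(-33855\right) = 33855$)
$\left(Y{\left(119,-6 \right)} + O{\left(138 \right)}\right) + g = \left(0 + \left(37 - 138\right)\right) + 33855 = \left(0 - 101\right) + 33855 = -101 + 33855 = 33754$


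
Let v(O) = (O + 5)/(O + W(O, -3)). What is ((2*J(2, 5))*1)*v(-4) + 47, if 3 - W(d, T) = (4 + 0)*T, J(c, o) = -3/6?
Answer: 516/11 ≈ 46.909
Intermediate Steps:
J(c, o) = -½ (J(c, o) = -3*⅙ = -½)
W(d, T) = 3 - 4*T (W(d, T) = 3 - (4 + 0)*T = 3 - 4*T)
v(O) = (5 + O)/(15 + O) (v(O) = (O + 5)/(O + (3 - 4*(-3))) = (5 + O)/(O + (3 + 12)) = (5 + O)/(O + 15) = (5 + O)/(15 + O))
((2*J(2, 5))*1)*v(-4) + 47 = ((2*(-½))*1)*((5 - 4)/(15 - 4)) + 47 = (-1*1)*(1/11) + 47 = -1/11 + 47 = 516/11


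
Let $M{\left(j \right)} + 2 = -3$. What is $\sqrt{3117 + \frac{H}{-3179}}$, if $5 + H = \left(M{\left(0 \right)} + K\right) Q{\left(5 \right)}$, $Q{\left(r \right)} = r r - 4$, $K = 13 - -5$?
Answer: $\frac{5 \sqrt{4359817}}{187} \approx 55.829$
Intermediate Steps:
$K = 18$ ($K = 13 + 5 = 18$)
$M{\left(j \right)} = -5$ ($M{\left(j \right)} = -2 - 3 = -5$)
$Q{\left(r \right)} = -4 + r^{2}$ ($Q{\left(r \right)} = r^{2} - 4 = -4 + r^{2}$)
$H = 268$ ($H = -5 + \left(-5 + 18\right) \left(-4 + 5^{2}\right) = -5 + 13 \left(-4 + 25\right) = -5 + 13 \cdot 21 = -5 + 273 = 268$)
$\sqrt{3117 + \frac{H}{-3179}} = \sqrt{3117 + \frac{268}{-3179}} = \sqrt{3117 + 268 \left(- \frac{1}{3179}\right)} = \sqrt{3117 - \frac{268}{3179}} = \sqrt{\frac{9908675}{3179}} = \frac{5 \sqrt{4359817}}{187}$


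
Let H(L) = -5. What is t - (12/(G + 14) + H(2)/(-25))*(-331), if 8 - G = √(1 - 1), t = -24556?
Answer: -1337009/55 ≈ -24309.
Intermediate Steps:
G = 8 (G = 8 - √(1 - 1) = 8 - √0 = 8 - 1*0 = 8 + 0 = 8)
t - (12/(G + 14) + H(2)/(-25))*(-331) = -24556 - (12/(8 + 14) - 5/(-25))*(-331) = -24556 - (12/22 - 5*(-1/25))*(-331) = -24556 - (12*(1/22) + ⅕)*(-331) = -24556 - (6/11 + ⅕)*(-331) = -24556 - 41*(-331)/55 = -24556 - 1*(-13571/55) = -24556 + 13571/55 = -1337009/55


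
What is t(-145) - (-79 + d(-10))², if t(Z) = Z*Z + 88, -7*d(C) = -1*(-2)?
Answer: 726512/49 ≈ 14827.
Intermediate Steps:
d(C) = -2/7 (d(C) = -(-1)*(-2)/7 = -⅐*2 = -2/7)
t(Z) = 88 + Z² (t(Z) = Z² + 88 = 88 + Z²)
t(-145) - (-79 + d(-10))² = (88 + (-145)²) - (-79 - 2/7)² = (88 + 21025) - (-555/7)² = 21113 - 1*308025/49 = 21113 - 308025/49 = 726512/49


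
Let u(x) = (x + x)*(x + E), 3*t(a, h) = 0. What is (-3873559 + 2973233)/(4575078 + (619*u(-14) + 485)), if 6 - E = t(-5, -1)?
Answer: -900326/4714219 ≈ -0.19098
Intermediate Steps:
t(a, h) = 0 (t(a, h) = (1/3)*0 = 0)
E = 6 (E = 6 - 1*0 = 6 + 0 = 6)
u(x) = 2*x*(6 + x) (u(x) = (x + x)*(x + 6) = (2*x)*(6 + x) = 2*x*(6 + x))
(-3873559 + 2973233)/(4575078 + (619*u(-14) + 485)) = (-3873559 + 2973233)/(4575078 + (619*(2*(-14)*(6 - 14)) + 485)) = -900326/(4575078 + (619*(2*(-14)*(-8)) + 485)) = -900326/(4575078 + (619*224 + 485)) = -900326/(4575078 + (138656 + 485)) = -900326/(4575078 + 139141) = -900326/4714219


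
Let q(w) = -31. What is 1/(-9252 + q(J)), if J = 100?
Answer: -1/9283 ≈ -0.00010772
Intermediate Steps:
1/(-9252 + q(J)) = 1/(-9252 - 31) = 1/(-9283) = -1/9283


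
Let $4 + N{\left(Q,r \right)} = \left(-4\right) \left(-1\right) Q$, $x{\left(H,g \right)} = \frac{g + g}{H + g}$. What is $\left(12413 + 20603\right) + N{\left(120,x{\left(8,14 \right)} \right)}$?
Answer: $33492$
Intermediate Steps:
$x{\left(H,g \right)} = \frac{2 g}{H + g}$
$N{\left(Q,r \right)} = -4 + 4 Q$ ($N{\left(Q,r \right)} = -4 + \left(-4\right) \left(-1\right) Q = -4 + 4 Q$)
$\left(12413 + 20603\right) + N{\left(120,x{\left(8,14 \right)} \right)} = \left(12413 + 20603\right) + \left(-4 + 4 \cdot 120\right) = 33016 + \left(-4 + 480\right) = 33016 + 476 = 33492$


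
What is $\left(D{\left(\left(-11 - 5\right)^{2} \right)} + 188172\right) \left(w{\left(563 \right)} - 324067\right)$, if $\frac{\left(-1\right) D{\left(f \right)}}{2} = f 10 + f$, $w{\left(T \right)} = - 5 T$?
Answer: $-59669040280$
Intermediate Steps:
$D{\left(f \right)} = - 22 f$ ($D{\left(f \right)} = - 2 \left(f 10 + f\right) = - 2 \left(10 f + f\right) = - 2 \cdot 11 f = - 22 f$)
$\left(D{\left(\left(-11 - 5\right)^{2} \right)} + 188172\right) \left(w{\left(563 \right)} - 324067\right) = \left(- 22 \left(-11 - 5\right)^{2} + 188172\right) \left(\left(-5\right) 563 - 324067\right) = \left(- 22 \left(-16\right)^{2} + 188172\right) \left(-2815 - 324067\right) = \left(\left(-22\right) 256 + 188172\right) \left(-326882\right) = \left(-5632 + 188172\right) \left(-326882\right) = 182540 \left(-326882\right) = -59669040280$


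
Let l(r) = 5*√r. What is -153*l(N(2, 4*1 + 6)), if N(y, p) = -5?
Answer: -765*I*√5 ≈ -1710.6*I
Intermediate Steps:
-153*l(N(2, 4*1 + 6)) = -765*√(-5) = -765*I*√5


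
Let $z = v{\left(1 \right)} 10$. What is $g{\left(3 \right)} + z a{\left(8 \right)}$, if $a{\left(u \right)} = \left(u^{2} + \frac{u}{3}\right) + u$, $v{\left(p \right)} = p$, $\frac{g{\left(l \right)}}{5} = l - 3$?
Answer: $\frac{2240}{3} \approx 746.67$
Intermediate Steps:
$g{\left(l \right)} = -15 + 5 l$ ($g{\left(l \right)} = 5 \left(l - 3\right) = 5 \left(-3 + l\right) = -15 + 5 l$)
$z = 10$ ($z = 1 \cdot 10 = 10$)
$a{\left(u \right)} = u^{2} + \frac{4 u}{3}$ ($a{\left(u \right)} = \left(u^{2} + \frac{u}{3}\right) + u = u^{2} + \frac{4 u}{3}$)
$g{\left(3 \right)} + z a{\left(8 \right)} = \left(-15 + 5 \cdot 3\right) + 10 \cdot \frac{1}{3} \cdot 8 \left(4 + 3 \cdot 8\right) = \left(-15 + 15\right) + 10 \cdot \frac{1}{3} \cdot 8 \left(4 + 24\right) = 0 + 10 \cdot \frac{1}{3} \cdot 8 \cdot 28 = 0 + 10 \cdot \frac{224}{3} = 0 + \frac{2240}{3} = \frac{2240}{3}$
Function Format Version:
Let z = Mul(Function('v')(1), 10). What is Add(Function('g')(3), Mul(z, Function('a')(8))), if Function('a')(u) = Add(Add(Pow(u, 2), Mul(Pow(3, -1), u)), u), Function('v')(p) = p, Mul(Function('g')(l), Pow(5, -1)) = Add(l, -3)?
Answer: Rational(2240, 3) ≈ 746.67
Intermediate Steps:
Function('g')(l) = Add(-15, Mul(5, l)) (Function('g')(l) = Mul(5, Add(l, -3)) = Mul(5, Add(-3, l)) = Add(-15, Mul(5, l)))
z = 10 (z = Mul(1, 10) = 10)
Function('a')(u) = Add(Pow(u, 2), Mul(Rational(4, 3), u)) (Function('a')(u) = Add(Add(Pow(u, 2), Mul(Rational(1, 3), u)), u) = Add(Pow(u, 2), Mul(Rational(4, 3), u)))
Add(Function('g')(3), Mul(z, Function('a')(8))) = Add(Add(-15, Mul(5, 3)), Mul(10, Mul(Rational(1, 3), 8, Add(4, Mul(3, 8))))) = Add(Add(-15, 15), Mul(10, Mul(Rational(1, 3), 8, Add(4, 24)))) = Add(0, Mul(10, Mul(Rational(1, 3), 8, 28))) = Add(0, Mul(10, Rational(224, 3))) = Add(0, Rational(2240, 3)) = Rational(2240, 3)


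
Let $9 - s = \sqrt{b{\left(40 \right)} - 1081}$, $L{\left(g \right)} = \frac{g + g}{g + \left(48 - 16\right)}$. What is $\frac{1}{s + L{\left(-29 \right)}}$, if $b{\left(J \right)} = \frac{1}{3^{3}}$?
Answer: $- \frac{279}{32069} + \frac{3 i \sqrt{87558}}{32069} \approx -0.0087 + 0.027681 i$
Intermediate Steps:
$b{\left(J \right)} = \frac{1}{27}$
$L{\left(g \right)} = \frac{2 g}{32 + g}$ ($L{\left(g \right)} = \frac{2 g}{g + \left(48 - 16\right)} = \frac{2 g}{g + 32} = \frac{2 g}{32 + g}$)
$s = 9 - \frac{i \sqrt{87558}}{9}$ ($s = 9 - \sqrt{\frac{1}{27} - 1081} = 9 - \sqrt{- \frac{29186}{27}} = 9 - \frac{i \sqrt{87558}}{9} \approx 9.0 - 32.878 i$)
$\frac{1}{s + L{\left(-29 \right)}} = \frac{1}{\left(9 - \frac{i \sqrt{87558}}{9}\right) + 2 \left(-29\right) \frac{1}{32 - 29}} = \frac{1}{\left(9 - \frac{i \sqrt{87558}}{9}\right) + 2 \left(-29\right) \frac{1}{3}} = \frac{1}{\left(9 - \frac{i \sqrt{87558}}{9}\right) - \frac{58}{3}} = \frac{1}{- \frac{31}{3} - \frac{i \sqrt{87558}}{9}}$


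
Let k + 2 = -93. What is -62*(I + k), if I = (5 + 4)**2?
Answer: 868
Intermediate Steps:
k = -95 (k = -2 - 93 = -95)
I = 81 (I = 9**2 = 81)
-62*(I + k) = -62*(81 - 95) = -62*(-14) = 868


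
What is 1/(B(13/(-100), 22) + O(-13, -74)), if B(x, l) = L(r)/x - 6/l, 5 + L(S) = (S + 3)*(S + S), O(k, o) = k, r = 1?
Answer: -143/5198 ≈ -0.027511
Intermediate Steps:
L(S) = -5 + 2*S*(3 + S) (L(S) = -5 + (S + 3)*(S + S) = -5 + (3 + S)*(2*S) = -5 + 2*S*(3 + S))
B(x, l) = -6/l + 3/x (B(x, l) = (-5 + 2*1**2 + 6*1)/x - 6/l = (-5 + 2*1 + 6)/x - 6/l = (-5 + 2 + 6)/x - 6/l = 3/x - 6/l = -6/l + 3/x)
1/(B(13/(-100), 22) + O(-13, -74)) = 1/((-6/22 + 3/((13/(-100)))) - 13) = 1/((-6*1/22 + 3/((13*(-1/100)))) - 13) = 1/((-3/11 + 3/(-13/100)) - 13) = 1/((-3/11 + 3*(-100/13)) - 13) = 1/((-3/11 - 300/13) - 13) = 1/(-3339/143 - 13) = 1/(-5198/143) = -143/5198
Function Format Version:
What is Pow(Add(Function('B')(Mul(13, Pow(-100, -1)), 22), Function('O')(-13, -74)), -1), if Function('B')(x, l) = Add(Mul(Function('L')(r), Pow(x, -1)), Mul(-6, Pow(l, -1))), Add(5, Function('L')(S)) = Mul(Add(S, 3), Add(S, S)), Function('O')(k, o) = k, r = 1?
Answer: Rational(-143, 5198) ≈ -0.027511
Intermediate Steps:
Function('L')(S) = Add(-5, Mul(2, S, Add(3, S))) (Function('L')(S) = Add(-5, Mul(Add(S, 3), Add(S, S))) = Add(-5, Mul(Add(3, S), Mul(2, S))) = Add(-5, Mul(2, S, Add(3, S))))
Function('B')(x, l) = Add(Mul(-6, Pow(l, -1)), Mul(3, Pow(x, -1))) (Function('B')(x, l) = Add(Mul(Add(-5, Mul(2, Pow(1, 2)), Mul(6, 1)), Pow(x, -1)), Mul(-6, Pow(l, -1))) = Add(Mul(Add(-5, Mul(2, 1), 6), Pow(x, -1)), Mul(-6, Pow(l, -1))) = Add(Mul(Add(-5, 2, 6), Pow(x, -1)), Mul(-6, Pow(l, -1))) = Add(Mul(3, Pow(x, -1)), Mul(-6, Pow(l, -1))) = Add(Mul(-6, Pow(l, -1)), Mul(3, Pow(x, -1))))
Pow(Add(Function('B')(Mul(13, Pow(-100, -1)), 22), Function('O')(-13, -74)), -1) = Pow(Add(Add(Mul(-6, Pow(22, -1)), Mul(3, Pow(Mul(13, Pow(-100, -1)), -1))), -13), -1) = Pow(Add(Add(Mul(-6, Rational(1, 22)), Mul(3, Pow(Mul(13, Rational(-1, 100)), -1))), -13), -1) = Pow(Add(Add(Rational(-3, 11), Mul(3, Pow(Rational(-13, 100), -1))), -13), -1) = Pow(Add(Add(Rational(-3, 11), Mul(3, Rational(-100, 13))), -13), -1) = Pow(Add(Add(Rational(-3, 11), Rational(-300, 13)), -13), -1) = Pow(Add(Rational(-3339, 143), -13), -1) = Pow(Rational(-5198, 143), -1) = Rational(-143, 5198)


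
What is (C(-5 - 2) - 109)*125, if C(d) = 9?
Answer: -12500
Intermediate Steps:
(C(-5 - 2) - 109)*125 = (9 - 109)*125 = -100*125 = -12500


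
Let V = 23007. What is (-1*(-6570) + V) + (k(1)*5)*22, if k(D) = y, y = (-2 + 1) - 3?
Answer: 29137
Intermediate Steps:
y = -4 (y = -1 - 3 = -4)
k(D) = -4
(-1*(-6570) + V) + (k(1)*5)*22 = (-1*(-6570) + 23007) - 4*5*22 = (6570 + 23007) - 20*22 = 29577 - 440 = 29137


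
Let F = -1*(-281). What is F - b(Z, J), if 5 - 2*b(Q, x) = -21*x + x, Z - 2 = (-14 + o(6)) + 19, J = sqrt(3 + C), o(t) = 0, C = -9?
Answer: 557/2 - 10*I*sqrt(6) ≈ 278.5 - 24.495*I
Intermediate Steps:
J = I*sqrt(6) (J = sqrt(3 - 9) = sqrt(-6) = I*sqrt(6) ≈ 2.4495*I)
F = 281
Z = 7 (Z = 2 + ((-14 + 0) + 19) = 2 + (-14 + 19) = 2 + 5 = 7)
b(Q, x) = 5/2 + 10*x (b(Q, x) = 5/2 - (-21*x + x)/2 = 5/2 - (-10)*x = 5/2 + 10*x)
F - b(Z, J) = 281 - (5/2 + 10*(I*sqrt(6))) = 281 - (5/2 + 10*I*sqrt(6)) = 281 + (-5/2 - 10*I*sqrt(6)) = 557/2 - 10*I*sqrt(6)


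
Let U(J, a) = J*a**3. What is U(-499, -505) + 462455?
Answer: 64265487330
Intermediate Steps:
U(-499, -505) + 462455 = -499*(-505)**3 + 462455 = -499*(-128787625) + 462455 = 64265024875 + 462455 = 64265487330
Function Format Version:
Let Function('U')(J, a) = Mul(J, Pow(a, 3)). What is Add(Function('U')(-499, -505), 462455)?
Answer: 64265487330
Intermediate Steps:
Add(Function('U')(-499, -505), 462455) = Add(Mul(-499, Pow(-505, 3)), 462455) = Add(Mul(-499, -128787625), 462455) = Add(64265024875, 462455) = 64265487330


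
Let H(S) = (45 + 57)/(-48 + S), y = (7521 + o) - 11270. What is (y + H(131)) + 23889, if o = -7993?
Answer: 1008303/83 ≈ 12148.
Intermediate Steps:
y = -11742 (y = (7521 - 7993) - 11270 = -472 - 11270 = -11742)
H(S) = 102/(-48 + S)
(y + H(131)) + 23889 = (-11742 + 102/(-48 + 131)) + 23889 = (-11742 + 102/83) + 23889 = -974484/83 + 23889 = 1008303/83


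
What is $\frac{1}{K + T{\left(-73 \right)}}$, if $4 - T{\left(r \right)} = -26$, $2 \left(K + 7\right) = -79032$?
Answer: $- \frac{1}{39493} \approx -2.5321 \cdot 10^{-5}$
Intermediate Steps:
$K = -39523$ ($K = -7 + \frac{1}{2} \left(-79032\right) = -7 - 39516 = -39523$)
$T{\left(r \right)} = 30$ ($T{\left(r \right)} = 4 - -26 = 4 + 26 = 30$)
$\frac{1}{K + T{\left(-73 \right)}} = \frac{1}{-39523 + 30} = \frac{1}{-39493} = - \frac{1}{39493}$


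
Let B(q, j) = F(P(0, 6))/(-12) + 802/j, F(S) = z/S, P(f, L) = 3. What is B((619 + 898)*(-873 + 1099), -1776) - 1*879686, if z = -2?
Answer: -2343484559/2664 ≈ -8.7969e+5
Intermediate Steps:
F(S) = -2/S
B(q, j) = 1/18 + 802/j (B(q, j) = -2/3/(-12) + 802/j = -2*⅓*(-1/12) + 802/j = -⅔*(-1/12) + 802/j = 1/18 + 802/j)
B((619 + 898)*(-873 + 1099), -1776) - 1*879686 = (1/18)*(14436 - 1776)/(-1776) - 1*879686 = (1/18)*(-1/1776)*12660 - 879686 = -1055/2664 - 879686 = -2343484559/2664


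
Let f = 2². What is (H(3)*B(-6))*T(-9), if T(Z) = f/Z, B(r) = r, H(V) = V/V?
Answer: 8/3 ≈ 2.6667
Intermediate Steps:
f = 4
H(V) = 1
T(Z) = 4/Z
(H(3)*B(-6))*T(-9) = (1*(-6))*(4/(-9)) = -24*(-1)/9 = -6*(-4/9) = 8/3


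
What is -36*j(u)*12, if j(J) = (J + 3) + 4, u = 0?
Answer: -3024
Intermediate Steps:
j(J) = 7 + J (j(J) = (3 + J) + 4 = 7 + J)
-36*j(u)*12 = -36*(7 + 0)*12 = -36*7*12 = -252*12 = -3024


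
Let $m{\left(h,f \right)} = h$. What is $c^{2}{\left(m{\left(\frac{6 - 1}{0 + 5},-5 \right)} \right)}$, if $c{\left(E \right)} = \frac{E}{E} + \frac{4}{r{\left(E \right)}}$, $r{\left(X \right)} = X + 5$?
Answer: $\frac{25}{9} \approx 2.7778$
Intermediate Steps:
$r{\left(X \right)} = 5 + X$
$c{\left(E \right)} = 1 + \frac{4}{5 + E}$ ($c{\left(E \right)} = \frac{E}{E} + \frac{4}{5 + E} = 1 + \frac{4}{5 + E}$)
$c^{2}{\left(m{\left(\frac{6 - 1}{0 + 5},-5 \right)} \right)} = \left(\frac{9 + \frac{6 - 1}{0 + 5}}{5 + \frac{6 - 1}{0 + 5}}\right)^{2} = \left(\frac{9 + \frac{5}{5}}{5 + \frac{5}{5}}\right)^{2} = \left(\frac{9 + 5 \cdot \frac{1}{5}}{5 + 5 \cdot \frac{1}{5}}\right)^{2} = \left(\frac{9 + 1}{5 + 1}\right)^{2} = \left(\frac{1}{6} \cdot 10\right)^{2} = \left(\frac{5}{3}\right)^{2} = \frac{25}{9}$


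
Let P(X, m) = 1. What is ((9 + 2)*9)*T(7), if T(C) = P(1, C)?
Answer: 99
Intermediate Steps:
T(C) = 1
((9 + 2)*9)*T(7) = ((9 + 2)*9)*1 = (11*9)*1 = 99*1 = 99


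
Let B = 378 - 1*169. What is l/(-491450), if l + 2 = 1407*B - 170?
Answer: -293891/491450 ≈ -0.59801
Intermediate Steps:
B = 209 (B = 378 - 169 = 209)
l = 293891 (l = -2 + (1407*209 - 170) = -2 + (294063 - 170) = -2 + 293893 = 293891)
l/(-491450) = 293891/(-491450) = 293891*(-1/491450) = -293891/491450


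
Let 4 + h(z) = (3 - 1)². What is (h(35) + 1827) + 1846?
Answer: 3673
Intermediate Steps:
h(z) = 0 (h(z) = -4 + (3 - 1)² = -4 + 2² = -4 + 4 = 0)
(h(35) + 1827) + 1846 = (0 + 1827) + 1846 = 1827 + 1846 = 3673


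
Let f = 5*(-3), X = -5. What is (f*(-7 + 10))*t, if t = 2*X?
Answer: 450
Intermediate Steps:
f = -15
t = -10 (t = 2*(-5) = -10)
(f*(-7 + 10))*t = -15*(-7 + 10)*(-10) = -15*3*(-10) = -45*(-10) = 450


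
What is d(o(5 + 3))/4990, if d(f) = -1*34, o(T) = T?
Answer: -17/2495 ≈ -0.0068136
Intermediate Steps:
d(f) = -34
d(o(5 + 3))/4990 = -34/4990 = -34*1/4990 = -17/2495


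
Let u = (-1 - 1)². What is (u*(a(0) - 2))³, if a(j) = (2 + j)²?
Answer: 512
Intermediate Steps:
u = 4 (u = (-2)² = 4)
(u*(a(0) - 2))³ = (4*((2 + 0)² - 2))³ = (4*(2² - 2))³ = (4*(4 - 2))³ = (4*2)³ = 8³ = 512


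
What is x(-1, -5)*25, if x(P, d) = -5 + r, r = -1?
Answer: -150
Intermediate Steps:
x(P, d) = -6 (x(P, d) = -5 - 1 = -6)
x(-1, -5)*25 = -6*25 = -150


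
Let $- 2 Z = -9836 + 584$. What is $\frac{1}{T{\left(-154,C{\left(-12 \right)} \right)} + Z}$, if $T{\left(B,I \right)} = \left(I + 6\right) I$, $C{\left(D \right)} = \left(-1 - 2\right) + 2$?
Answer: $\frac{1}{4621} \approx 0.0002164$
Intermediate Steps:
$C{\left(D \right)} = -1$ ($C{\left(D \right)} = -3 + 2 = -1$)
$T{\left(B,I \right)} = I \left(6 + I\right)$ ($T{\left(B,I \right)} = \left(6 + I\right) I = I \left(6 + I\right)$)
$Z = 4626$ ($Z = - \frac{-9836 + 584}{2} = \left(- \frac{1}{2}\right) \left(-9252\right) = 4626$)
$\frac{1}{T{\left(-154,C{\left(-12 \right)} \right)} + Z} = \frac{1}{- (6 - 1) + 4626} = \frac{1}{\left(-1\right) 5 + 4626} = \frac{1}{-5 + 4626} = \frac{1}{4621}$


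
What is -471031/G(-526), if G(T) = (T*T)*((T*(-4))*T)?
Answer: 471031/306198435904 ≈ 1.5383e-6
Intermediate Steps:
G(T) = -4*T**4 (G(T) = T**2*((-4*T)*T) = T**2*(-4*T**2) = -4*T**4)
-471031/G(-526) = -471031/((-4*(-526)**4)) = -471031/((-4*76549608976)) = -471031/(-306198435904) = -471031*(-1/306198435904) = 471031/306198435904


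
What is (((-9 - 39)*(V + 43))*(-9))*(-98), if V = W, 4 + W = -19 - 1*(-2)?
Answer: -931392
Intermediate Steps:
W = -21 (W = -4 + (-19 - 1*(-2)) = -4 + (-19 + 2) = -4 - 17 = -21)
V = -21
(((-9 - 39)*(V + 43))*(-9))*(-98) = (((-9 - 39)*(-21 + 43))*(-9))*(-98) = (-48*22*(-9))*(-98) = -1056*(-9)*(-98) = 9504*(-98) = -931392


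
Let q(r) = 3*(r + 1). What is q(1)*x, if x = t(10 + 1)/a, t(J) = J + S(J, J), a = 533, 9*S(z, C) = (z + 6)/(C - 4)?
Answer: 1420/11193 ≈ 0.12686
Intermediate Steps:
S(z, C) = (6 + z)/(9*(-4 + C)) (S(z, C) = ((z + 6)/(C - 4))/9 = ((6 + z)/(-4 + C))/9 = (6 + z)/(9*(-4 + C)))
t(J) = J + (6 + J)/(9*(-4 + J))
q(r) = 3 + 3*r (q(r) = 3*(1 + r) = 3 + 3*r)
x = 710/33579 (x = ((6 + (10 + 1) + 9*(10 + 1)*(-4 + (10 + 1)))/(9*(-4 + (10 + 1))))/533 = ((6 + 11 + 9*11*(-4 + 11))/(9*(-4 + 11)))*(1/533) = ((⅑)*(6 + 11 + 9*11*7)/7)*(1/533) = ((⅑)*(⅐)*(6 + 11 + 693))*(1/533) = ((⅑)*(⅐)*710)*(1/533) = (710/63)*(1/533) = 710/33579 ≈ 0.021144)
q(1)*x = (3 + 3*1)*(710/33579) = (3 + 3)*(710/33579) = 6*(710/33579) = 1420/11193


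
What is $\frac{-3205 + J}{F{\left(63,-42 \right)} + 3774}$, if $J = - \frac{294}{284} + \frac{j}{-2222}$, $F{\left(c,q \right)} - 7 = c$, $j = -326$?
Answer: $- \frac{505767381}{606437128} \approx -0.834$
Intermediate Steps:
$F{\left(c,q \right)} = 7 + c$
$J = - \frac{140171}{157762}$ ($J = - \frac{294}{284} - \frac{326}{-2222} = \left(-294\right) \frac{1}{284} - - \frac{163}{1111} = - \frac{147}{142} + \frac{163}{1111} = - \frac{140171}{157762} \approx -0.8885$)
$\frac{-3205 + J}{F{\left(63,-42 \right)} + 3774} = \frac{-3205 - \frac{140171}{157762}}{\left(7 + 63\right) + 3774} = - \frac{505767381}{157762 \left(70 + 3774\right)} = - \frac{505767381}{157762 \cdot 3844} = \left(- \frac{505767381}{157762}\right) \frac{1}{3844} = - \frac{505767381}{606437128}$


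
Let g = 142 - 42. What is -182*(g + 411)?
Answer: -93002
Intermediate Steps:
g = 100
-182*(g + 411) = -182*(100 + 411) = -182*511 = -93002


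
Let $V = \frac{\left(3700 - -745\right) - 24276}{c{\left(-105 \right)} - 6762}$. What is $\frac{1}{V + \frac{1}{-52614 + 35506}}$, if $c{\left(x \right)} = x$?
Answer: $\frac{16782948}{48465983} \approx 0.34628$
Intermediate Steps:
$V = \frac{2833}{981}$ ($V = \frac{\left(3700 - -745\right) - 24276}{-105 - 6762} = \frac{\left(3700 + 745\right) - 24276}{-6867} = \left(4445 - 24276\right) \left(- \frac{1}{6867}\right) = \left(-19831\right) \left(- \frac{1}{6867}\right) = \frac{2833}{981} \approx 2.8879$)
$\frac{1}{V + \frac{1}{-52614 + 35506}} = \frac{1}{\frac{2833}{981} + \frac{1}{-52614 + 35506}} = \frac{1}{\frac{2833}{981} + \frac{1}{-17108}} = \frac{1}{\frac{2833}{981} - \frac{1}{17108}} = \frac{1}{\frac{48465983}{16782948}} = \frac{16782948}{48465983}$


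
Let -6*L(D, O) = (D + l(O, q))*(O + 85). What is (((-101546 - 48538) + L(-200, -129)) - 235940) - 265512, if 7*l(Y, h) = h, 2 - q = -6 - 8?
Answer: -13712704/21 ≈ -6.5299e+5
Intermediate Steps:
q = 16 (q = 2 - (-6 - 8) = 2 - 1*(-14) = 2 + 14 = 16)
l(Y, h) = h/7
L(D, O) = -(85 + O)*(16/7 + D)/6 (L(D, O) = -(D + (⅐)*16)*(O + 85)/6 = -(D + 16/7)*(85 + O)/6 = -(16/7 + D)*(85 + O)/6 = -(85 + O)*(16/7 + D)/6)
(((-101546 - 48538) + L(-200, -129)) - 235940) - 265512 = (((-101546 - 48538) + (-680/21 - 85/6*(-200) - 8/21*(-129) - ⅙*(-200)*(-129))) - 235940) - 265512 = ((-150084 + (-680/21 + 8500/3 + 344/7 - 4300)) - 235940) - 265512 = ((-150084 - 30448/21) - 235940) - 265512 = (-3182212/21 - 235940) - 265512 = -8136952/21 - 265512 = -13712704/21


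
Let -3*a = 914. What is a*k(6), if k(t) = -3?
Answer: 914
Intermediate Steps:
a = -914/3 (a = -1/3*914 = -914/3 ≈ -304.67)
a*k(6) = -914/3*(-3) = 914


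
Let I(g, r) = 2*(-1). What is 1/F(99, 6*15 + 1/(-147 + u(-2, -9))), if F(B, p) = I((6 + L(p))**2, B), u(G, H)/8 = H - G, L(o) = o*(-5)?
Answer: -1/2 ≈ -0.50000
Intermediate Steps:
L(o) = -5*o
I(g, r) = -2
u(G, H) = -8*G + 8*H (u(G, H) = 8*(H - G) = -8*G + 8*H)
F(B, p) = -2
1/F(99, 6*15 + 1/(-147 + u(-2, -9))) = 1/(-2) = -1/2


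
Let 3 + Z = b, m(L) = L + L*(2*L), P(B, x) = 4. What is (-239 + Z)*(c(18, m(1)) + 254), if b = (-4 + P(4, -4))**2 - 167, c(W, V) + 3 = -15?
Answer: -96524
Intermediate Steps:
m(L) = L + 2*L**2
c(W, V) = -18 (c(W, V) = -3 - 15 = -18)
b = -167 (b = (-4 + 4)**2 - 167 = 0**2 - 167 = 0 - 167 = -167)
Z = -170 (Z = -3 - 167 = -170)
(-239 + Z)*(c(18, m(1)) + 254) = (-239 - 170)*(-18 + 254) = -409*236 = -96524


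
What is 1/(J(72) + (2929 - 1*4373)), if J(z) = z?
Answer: -1/1372 ≈ -0.00072886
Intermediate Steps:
1/(J(72) + (2929 - 1*4373)) = 1/(72 + (2929 - 1*4373)) = 1/(72 + (2929 - 4373)) = 1/(72 - 1444) = 1/(-1372) = -1/1372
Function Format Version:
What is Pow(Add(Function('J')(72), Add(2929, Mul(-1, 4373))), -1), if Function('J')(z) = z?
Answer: Rational(-1, 1372) ≈ -0.00072886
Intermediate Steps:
Pow(Add(Function('J')(72), Add(2929, Mul(-1, 4373))), -1) = Pow(Add(72, Add(2929, Mul(-1, 4373))), -1) = Pow(Add(72, Add(2929, -4373)), -1) = Pow(Add(72, -1444), -1) = Pow(-1372, -1) = Rational(-1, 1372)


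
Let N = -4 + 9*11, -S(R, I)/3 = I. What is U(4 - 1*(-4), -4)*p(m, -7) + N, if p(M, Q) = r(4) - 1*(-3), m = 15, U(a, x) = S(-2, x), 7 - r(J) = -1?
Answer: 227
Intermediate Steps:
S(R, I) = -3*I
r(J) = 8 (r(J) = 7 - 1*(-1) = 7 + 1 = 8)
U(a, x) = -3*x
p(M, Q) = 11 (p(M, Q) = 8 - 1*(-3) = 8 + 3 = 11)
N = 95 (N = -4 + 99 = 95)
U(4 - 1*(-4), -4)*p(m, -7) + N = -3*(-4)*11 + 95 = 12*11 + 95 = 132 + 95 = 227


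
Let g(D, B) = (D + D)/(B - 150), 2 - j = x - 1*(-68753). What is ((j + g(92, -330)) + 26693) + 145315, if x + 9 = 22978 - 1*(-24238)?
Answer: 3362977/60 ≈ 56050.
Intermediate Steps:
x = 47207 (x = -9 + (22978 - 1*(-24238)) = -9 + (22978 + 24238) = -9 + 47216 = 47207)
j = -115958 (j = 2 - (47207 - 1*(-68753)) = 2 - (47207 + 68753) = 2 - 1*115960 = 2 - 115960 = -115958)
g(D, B) = 2*D/(-150 + B) (g(D, B) = (2*D)/(-150 + B) = 2*D/(-150 + B))
((j + g(92, -330)) + 26693) + 145315 = ((-115958 + 2*92/(-150 - 330)) + 26693) + 145315 = ((-115958 + 2*92/(-480)) + 26693) + 145315 = ((-115958 + 2*92*(-1/480)) + 26693) + 145315 = ((-115958 - 23/60) + 26693) + 145315 = (-6957503/60 + 26693) + 145315 = -5355923/60 + 145315 = 3362977/60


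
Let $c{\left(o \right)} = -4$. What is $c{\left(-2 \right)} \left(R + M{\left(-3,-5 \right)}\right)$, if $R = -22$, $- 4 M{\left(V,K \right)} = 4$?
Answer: $92$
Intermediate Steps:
$M{\left(V,K \right)} = -1$ ($M{\left(V,K \right)} = \left(- \frac{1}{4}\right) 4 = -1$)
$c{\left(-2 \right)} \left(R + M{\left(-3,-5 \right)}\right) = - 4 \left(-22 - 1\right) = \left(-4\right) \left(-23\right) = 92$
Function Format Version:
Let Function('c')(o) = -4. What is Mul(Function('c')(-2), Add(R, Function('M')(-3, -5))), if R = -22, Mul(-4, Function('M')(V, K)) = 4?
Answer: 92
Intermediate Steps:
Function('M')(V, K) = -1 (Function('M')(V, K) = Mul(Rational(-1, 4), 4) = -1)
Mul(Function('c')(-2), Add(R, Function('M')(-3, -5))) = Mul(-4, Add(-22, -1)) = Mul(-4, -23) = 92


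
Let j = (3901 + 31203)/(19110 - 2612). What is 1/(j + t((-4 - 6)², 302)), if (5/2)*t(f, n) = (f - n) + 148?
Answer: -41245/803132 ≈ -0.051355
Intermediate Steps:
j = 17552/8249 (j = 35104/16498 = 35104*(1/16498) = 17552/8249 ≈ 2.1278)
t(f, n) = 296/5 - 2*n/5 + 2*f/5 (t(f, n) = 2*((f - n) + 148)/5 = 2*(148 + f - n)/5 = 296/5 - 2*n/5 + 2*f/5)
1/(j + t((-4 - 6)², 302)) = 1/(17552/8249 + (296/5 - ⅖*302 + 2*(-4 - 6)²/5)) = 1/(17552/8249 + (296/5 - 604/5 + (⅖)*(-10)²)) = 1/(17552/8249 + (296/5 - 604/5 + (⅖)*100)) = 1/(17552/8249 + (296/5 - 604/5 + 40)) = 1/(17552/8249 - 108/5) = 1/(-803132/41245) = -41245/803132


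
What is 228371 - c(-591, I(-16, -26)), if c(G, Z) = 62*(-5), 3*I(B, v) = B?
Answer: 228681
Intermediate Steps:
I(B, v) = B/3
c(G, Z) = -310
228371 - c(-591, I(-16, -26)) = 228371 - 1*(-310) = 228371 + 310 = 228681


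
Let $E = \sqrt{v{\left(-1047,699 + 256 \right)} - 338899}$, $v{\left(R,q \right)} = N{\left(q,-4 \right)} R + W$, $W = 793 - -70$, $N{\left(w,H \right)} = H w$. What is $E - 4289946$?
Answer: $-4289946 + 8 \sqrt{57211} \approx -4.288 \cdot 10^{6}$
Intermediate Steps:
$W = 863$ ($W = 793 + 70 = 863$)
$v{\left(R,q \right)} = 863 - 4 R q$ ($v{\left(R,q \right)} = - 4 q R + 863 = - 4 R q + 863 = 863 - 4 R q$)
$E = 8 \sqrt{57211}$ ($E = \sqrt{\left(863 - - 4188 \left(699 + 256\right)\right) - 338899} = \sqrt{\left(863 - \left(-4188\right) 955\right) - 338899} = \sqrt{\left(863 + 3999540\right) - 338899} = \sqrt{4000403 - 338899} = \sqrt{3661504} = 8 \sqrt{57211} \approx 1913.5$)
$E - 4289946 = 8 \sqrt{57211} - 4289946 = -4289946 + 8 \sqrt{57211}$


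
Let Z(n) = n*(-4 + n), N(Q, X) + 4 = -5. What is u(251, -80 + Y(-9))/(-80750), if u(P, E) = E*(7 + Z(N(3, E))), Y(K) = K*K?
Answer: -62/40375 ≈ -0.0015356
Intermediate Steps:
N(Q, X) = -9 (N(Q, X) = -4 - 5 = -9)
Y(K) = K²
u(P, E) = 124*E (u(P, E) = E*(7 - 9*(-4 - 9)) = E*(7 - 9*(-13)) = E*(7 + 117) = E*124 = 124*E)
u(251, -80 + Y(-9))/(-80750) = (124*(-80 + (-9)²))/(-80750) = (124*(-80 + 81))*(-1/80750) = (124*1)*(-1/80750) = 124*(-1/80750) = -62/40375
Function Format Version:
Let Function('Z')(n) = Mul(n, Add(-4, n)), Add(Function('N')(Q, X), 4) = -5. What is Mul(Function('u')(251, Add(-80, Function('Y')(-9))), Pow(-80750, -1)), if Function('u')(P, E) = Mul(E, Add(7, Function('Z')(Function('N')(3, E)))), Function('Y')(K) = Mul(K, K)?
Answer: Rational(-62, 40375) ≈ -0.0015356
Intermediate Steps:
Function('N')(Q, X) = -9 (Function('N')(Q, X) = Add(-4, -5) = -9)
Function('Y')(K) = Pow(K, 2)
Function('u')(P, E) = Mul(124, E) (Function('u')(P, E) = Mul(E, Add(7, Mul(-9, Add(-4, -9)))) = Mul(E, Add(7, Mul(-9, -13))) = Mul(E, Add(7, 117)) = Mul(E, 124) = Mul(124, E))
Mul(Function('u')(251, Add(-80, Function('Y')(-9))), Pow(-80750, -1)) = Mul(Mul(124, Add(-80, Pow(-9, 2))), Pow(-80750, -1)) = Mul(Mul(124, Add(-80, 81)), Rational(-1, 80750)) = Mul(Mul(124, 1), Rational(-1, 80750)) = Mul(124, Rational(-1, 80750)) = Rational(-62, 40375)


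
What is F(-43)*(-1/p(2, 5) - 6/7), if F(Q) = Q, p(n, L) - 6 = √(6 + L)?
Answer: 8256/175 - 43*√11/25 ≈ 41.473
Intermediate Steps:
p(n, L) = 6 + √(6 + L)
F(-43)*(-1/p(2, 5) - 6/7) = -43*(-1/(6 + √(6 + 5)) - 6/7) = -43*(-1/(6 + √11) - 6*⅐) = -43*(-1/(6 + √11) - 6/7) = -43*(-6/7 - 1/(6 + √11)) = 258/7 + 43/(6 + √11)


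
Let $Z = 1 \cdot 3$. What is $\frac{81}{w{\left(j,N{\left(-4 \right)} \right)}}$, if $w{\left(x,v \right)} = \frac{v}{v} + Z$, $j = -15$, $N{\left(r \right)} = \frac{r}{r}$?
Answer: $\frac{81}{4} \approx 20.25$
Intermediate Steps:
$Z = 3$
$N{\left(r \right)} = 1$
$w{\left(x,v \right)} = 4$ ($w{\left(x,v \right)} = \frac{v}{v} + 3 = 1 + 3 = 4$)
$\frac{81}{w{\left(j,N{\left(-4 \right)} \right)}} = \frac{81}{4}$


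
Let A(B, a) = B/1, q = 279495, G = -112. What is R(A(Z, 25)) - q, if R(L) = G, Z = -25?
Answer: -279607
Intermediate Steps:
A(B, a) = B (A(B, a) = B*1 = B)
R(L) = -112
R(A(Z, 25)) - q = -112 - 1*279495 = -112 - 279495 = -279607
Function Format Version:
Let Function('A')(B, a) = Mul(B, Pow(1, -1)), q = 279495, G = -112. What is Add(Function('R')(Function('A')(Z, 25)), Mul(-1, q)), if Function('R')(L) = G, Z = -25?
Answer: -279607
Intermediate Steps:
Function('A')(B, a) = B (Function('A')(B, a) = Mul(B, 1) = B)
Function('R')(L) = -112
Add(Function('R')(Function('A')(Z, 25)), Mul(-1, q)) = Add(-112, Mul(-1, 279495)) = Add(-112, -279495) = -279607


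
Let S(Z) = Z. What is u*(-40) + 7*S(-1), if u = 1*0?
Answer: -7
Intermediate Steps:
u = 0
u*(-40) + 7*S(-1) = 0*(-40) + 7*(-1) = 0 - 7 = -7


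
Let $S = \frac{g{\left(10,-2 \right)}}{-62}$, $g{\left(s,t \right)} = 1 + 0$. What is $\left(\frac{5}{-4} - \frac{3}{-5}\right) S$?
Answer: $\frac{13}{1240} \approx 0.010484$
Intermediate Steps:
$g{\left(s,t \right)} = 1$
$S = - \frac{1}{62}$ ($S = 1 \frac{1}{-62} = 1 \left(- \frac{1}{62}\right) = - \frac{1}{62} \approx -0.016129$)
$\left(\frac{5}{-4} - \frac{3}{-5}\right) S = \left(\frac{5}{-4} - \frac{3}{-5}\right) \left(- \frac{1}{62}\right) = \left(5 \left(- \frac{1}{4}\right) - - \frac{3}{5}\right) \left(- \frac{1}{62}\right) = \left(- \frac{5}{4} + \frac{3}{5}\right) \left(- \frac{1}{62}\right) = \left(- \frac{13}{20}\right) \left(- \frac{1}{62}\right) = \frac{13}{1240}$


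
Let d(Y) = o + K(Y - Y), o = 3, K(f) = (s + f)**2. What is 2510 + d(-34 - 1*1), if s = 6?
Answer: 2549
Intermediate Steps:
K(f) = (6 + f)**2
d(Y) = 39 (d(Y) = 3 + (6 + (Y - Y))**2 = 3 + (6 + 0)**2 = 3 + 6**2 = 3 + 36 = 39)
2510 + d(-34 - 1*1) = 2510 + 39 = 2549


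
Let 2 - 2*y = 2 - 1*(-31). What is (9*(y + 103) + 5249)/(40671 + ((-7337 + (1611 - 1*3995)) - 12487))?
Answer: 12073/36926 ≈ 0.32695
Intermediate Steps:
y = -31/2 (y = 1 - (2 - 1*(-31))/2 = 1 - (2 + 31)/2 = 1 - ½*33 = 1 - 33/2 = -31/2 ≈ -15.500)
(9*(y + 103) + 5249)/(40671 + ((-7337 + (1611 - 1*3995)) - 12487)) = (9*(-31/2 + 103) + 5249)/(40671 + ((-7337 + (1611 - 1*3995)) - 12487)) = (9*(175/2) + 5249)/(40671 + ((-7337 + (1611 - 3995)) - 12487)) = (1575/2 + 5249)/(40671 + ((-7337 - 2384) - 12487)) = 12073/(2*(40671 + (-9721 - 12487))) = 12073/(2*(40671 - 22208)) = (12073/2)/18463 = (12073/2)*(1/18463) = 12073/36926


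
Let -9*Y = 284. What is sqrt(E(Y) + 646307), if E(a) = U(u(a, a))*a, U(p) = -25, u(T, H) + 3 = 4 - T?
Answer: sqrt(5823863)/3 ≈ 804.42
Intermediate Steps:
Y = -284/9 (Y = -1/9*284 = -284/9 ≈ -31.556)
u(T, H) = 1 - T (u(T, H) = -3 + (4 - T) = 1 - T)
E(a) = -25*a
sqrt(E(Y) + 646307) = sqrt(-25*(-284/9) + 646307) = sqrt(7100/9 + 646307) = sqrt(5823863/9) = sqrt(5823863)/3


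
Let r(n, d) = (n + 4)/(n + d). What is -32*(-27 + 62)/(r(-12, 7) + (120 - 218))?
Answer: 2800/241 ≈ 11.618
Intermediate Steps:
r(n, d) = (4 + n)/(d + n)
-32*(-27 + 62)/(r(-12, 7) + (120 - 218)) = -32*(-27 + 62)/((4 - 12)/(7 - 12) + (120 - 218)) = -1120/(-8/(-5) - 98) = -1120/(-⅕*(-8) - 98) = -1120/(8/5 - 98) = -1120/(-482/5) = -1120*(-5)/482 = -32*(-175/482) = 2800/241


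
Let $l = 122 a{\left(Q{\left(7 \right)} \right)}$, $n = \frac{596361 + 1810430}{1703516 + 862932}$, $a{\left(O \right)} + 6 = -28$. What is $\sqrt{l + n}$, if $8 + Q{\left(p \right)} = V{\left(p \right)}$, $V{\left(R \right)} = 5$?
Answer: $\frac{i \sqrt{1707204339543739}}{641612} \approx 64.398 i$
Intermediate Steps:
$Q{\left(p \right)} = -3$ ($Q{\left(p \right)} = -8 + 5 = -3$)
$a{\left(O \right)} = -34$ ($a{\left(O \right)} = -6 - 28 = -34$)
$n = \frac{2406791}{2566448} \approx 0.93779$
$l = -4148$ ($l = 122 \left(-34\right) = -4148$)
$\sqrt{l + n} = \sqrt{-4148 + \frac{2406791}{2566448}} = \sqrt{- \frac{10643219513}{2566448}} = \frac{i \sqrt{1707204339543739}}{641612}$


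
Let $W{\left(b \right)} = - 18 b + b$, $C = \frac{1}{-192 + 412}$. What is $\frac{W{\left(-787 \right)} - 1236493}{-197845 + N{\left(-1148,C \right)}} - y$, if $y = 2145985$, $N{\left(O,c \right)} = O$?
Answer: $- \frac{427034769991}{198993} \approx -2.146 \cdot 10^{6}$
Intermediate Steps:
$C = \frac{1}{220} \approx 0.0045455$
$W{\left(b \right)} = - 17 b$
$\frac{W{\left(-787 \right)} - 1236493}{-197845 + N{\left(-1148,C \right)}} - y = \frac{\left(-17\right) \left(-787\right) - 1236493}{-197845 - 1148} - 2145985 = \frac{13379 - 1236493}{-198993} - 2145985 = \left(-1223114\right) \left(- \frac{1}{198993}\right) - 2145985 = \frac{1223114}{198993} - 2145985 = - \frac{427034769991}{198993}$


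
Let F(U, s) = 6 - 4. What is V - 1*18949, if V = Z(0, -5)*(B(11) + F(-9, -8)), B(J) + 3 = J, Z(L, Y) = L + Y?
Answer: -18999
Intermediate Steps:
B(J) = -3 + J
F(U, s) = 2
V = -50 (V = (0 - 5)*((-3 + 11) + 2) = -5*(8 + 2) = -5*10 = -50)
V - 1*18949 = -50 - 1*18949 = -50 - 18949 = -18999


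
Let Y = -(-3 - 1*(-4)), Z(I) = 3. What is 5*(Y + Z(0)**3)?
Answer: 130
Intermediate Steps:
Y = -1 (Y = -(-3 + 4) = -1*1 = -1)
5*(Y + Z(0)**3) = 5*(-1 + 3**3) = 5*(-1 + 27) = 5*26 = 130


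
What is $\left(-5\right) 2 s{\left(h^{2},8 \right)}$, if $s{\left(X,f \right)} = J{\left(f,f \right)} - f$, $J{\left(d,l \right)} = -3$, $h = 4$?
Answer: $110$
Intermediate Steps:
$s{\left(X,f \right)} = -3 - f$
$\left(-5\right) 2 s{\left(h^{2},8 \right)} = \left(-5\right) 2 \left(-3 - 8\right) = - 10 \left(-3 - 8\right) = \left(-10\right) \left(-11\right) = 110$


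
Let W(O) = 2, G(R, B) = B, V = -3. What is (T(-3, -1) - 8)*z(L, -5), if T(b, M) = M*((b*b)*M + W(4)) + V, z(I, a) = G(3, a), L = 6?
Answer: 20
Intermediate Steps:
z(I, a) = a
T(b, M) = -3 + M*(2 + M*b**2) (T(b, M) = M*((b*b)*M + 2) - 3 = M*(b**2*M + 2) - 3 = M*(M*b**2 + 2) - 3 = M*(2 + M*b**2) - 3 = -3 + M*(2 + M*b**2))
(T(-3, -1) - 8)*z(L, -5) = ((-3 + 2*(-1) + (-1)**2*(-3)**2) - 8)*(-5) = ((-3 - 2 + 1*9) - 8)*(-5) = ((-3 - 2 + 9) - 8)*(-5) = (4 - 8)*(-5) = -4*(-5) = 20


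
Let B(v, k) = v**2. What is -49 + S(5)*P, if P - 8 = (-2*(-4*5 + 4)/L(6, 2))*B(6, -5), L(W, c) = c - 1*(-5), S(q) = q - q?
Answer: -49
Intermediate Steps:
S(q) = 0
L(W, c) = 5 + c (L(W, c) = c + 5 = 5 + c)
P = 1208/7 (P = 8 - 2*(-4*5 + 4)/(5 + 2)*6**2 = 8 - 2*(-20 + 4)/7*36 = 8 - (-32)/7*36 = 8 - 2*(-16/7)*36 = 8 + (32/7)*36 = 8 + 1152/7 = 1208/7 ≈ 172.57)
-49 + S(5)*P = -49 + 0*(1208/7) = -49 + 0 = -49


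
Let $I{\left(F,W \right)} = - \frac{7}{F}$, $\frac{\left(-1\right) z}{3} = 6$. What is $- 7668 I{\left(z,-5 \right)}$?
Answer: $-2982$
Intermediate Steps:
$z = -18$ ($z = \left(-3\right) 6 = -18$)
$- 7668 I{\left(z,-5 \right)} = - 7668 \left(- \frac{7}{-18}\right) = - 7668 \left(\left(-7\right) \left(- \frac{1}{18}\right)\right) = \left(-7668\right) \frac{7}{18} = -2982$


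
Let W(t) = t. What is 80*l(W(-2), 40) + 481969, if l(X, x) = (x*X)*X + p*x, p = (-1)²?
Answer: 497969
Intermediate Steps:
p = 1
l(X, x) = x + x*X² (l(X, x) = (x*X)*X + 1*x = (X*x)*X + x = x*X² + x = x + x*X²)
80*l(W(-2), 40) + 481969 = 80*(40*(1 + (-2)²)) + 481969 = 80*(40*(1 + 4)) + 481969 = 80*(40*5) + 481969 = 80*200 + 481969 = 16000 + 481969 = 497969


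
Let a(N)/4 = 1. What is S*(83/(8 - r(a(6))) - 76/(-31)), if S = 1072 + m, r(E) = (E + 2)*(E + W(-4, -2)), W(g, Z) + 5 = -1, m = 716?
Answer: 1829571/155 ≈ 11804.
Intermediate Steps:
W(g, Z) = -6 (W(g, Z) = -5 - 1 = -6)
a(N) = 4 (a(N) = 4*1 = 4)
r(E) = (-6 + E)*(2 + E) (r(E) = (E + 2)*(E - 6) = (2 + E)*(-6 + E) = (-6 + E)*(2 + E))
S = 1788 (S = 1072 + 716 = 1788)
S*(83/(8 - r(a(6))) - 76/(-31)) = 1788*(83/(8 - (-12 + 4² - 4*4)) - 76/(-31)) = 1788*(83/(8 - (-12 + 16 - 16)) - 76*(-1/31)) = 1788*(83/(8 - 1*(-12)) + 76/31) = 1788*(83/(8 + 12) + 76/31) = 1788*(83/20 + 76/31) = 1788*(4093/620) = 1829571/155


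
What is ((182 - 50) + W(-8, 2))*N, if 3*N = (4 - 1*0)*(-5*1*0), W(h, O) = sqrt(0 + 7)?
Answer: 0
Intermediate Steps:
W(h, O) = sqrt(7)
N = 0 (N = ((4 - 1*0)*(-5*1*0))/3 = ((4 + 0)*(-5*0))/3 = (4*0)/3 = (1/3)*0 = 0)
((182 - 50) + W(-8, 2))*N = ((182 - 50) + sqrt(7))*0 = (132 + sqrt(7))*0 = 0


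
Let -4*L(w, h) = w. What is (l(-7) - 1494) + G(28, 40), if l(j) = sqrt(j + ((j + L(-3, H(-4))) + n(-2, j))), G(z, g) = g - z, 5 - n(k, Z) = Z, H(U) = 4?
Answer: -1482 + I*sqrt(5)/2 ≈ -1482.0 + 1.118*I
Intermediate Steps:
n(k, Z) = 5 - Z
L(w, h) = -w/4
l(j) = sqrt(23/4 + j) (l(j) = sqrt(j + ((j - 1/4*(-3)) + (5 - j))) = sqrt(j + ((j + 3/4) + (5 - j))) = sqrt(j + ((3/4 + j) + (5 - j))) = sqrt(j + 23/4) = sqrt(23/4 + j))
(l(-7) - 1494) + G(28, 40) = (sqrt(23 + 4*(-7))/2 - 1494) + (40 - 1*28) = (sqrt(23 - 28)/2 - 1494) + (40 - 28) = (sqrt(-5)/2 - 1494) + 12 = ((I*sqrt(5))/2 - 1494) + 12 = (I*sqrt(5)/2 - 1494) + 12 = (-1494 + I*sqrt(5)/2) + 12 = -1482 + I*sqrt(5)/2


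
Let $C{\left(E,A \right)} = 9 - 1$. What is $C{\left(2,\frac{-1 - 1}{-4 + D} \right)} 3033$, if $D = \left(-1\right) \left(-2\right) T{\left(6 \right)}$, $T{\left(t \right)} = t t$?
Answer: $24264$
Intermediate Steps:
$T{\left(t \right)} = t^{2}$
$D = 72$ ($D = \left(-1\right) \left(-2\right) 6^{2} = 2 \cdot 36 = 72$)
$C{\left(E,A \right)} = 8$ ($C{\left(E,A \right)} = 9 - 1 = 8$)
$C{\left(2,\frac{-1 - 1}{-4 + D} \right)} 3033 = 8 \cdot 3033 = 24264$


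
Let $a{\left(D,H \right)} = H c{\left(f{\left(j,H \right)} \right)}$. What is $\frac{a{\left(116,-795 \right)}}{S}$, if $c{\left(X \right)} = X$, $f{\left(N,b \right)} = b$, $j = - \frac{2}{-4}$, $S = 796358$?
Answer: $\frac{632025}{796358} \approx 0.79364$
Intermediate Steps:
$j = \frac{1}{2}$ ($j = \left(-2\right) \left(- \frac{1}{4}\right) = \frac{1}{2} \approx 0.5$)
$a{\left(D,H \right)} = H^{2}$ ($a{\left(D,H \right)} = H H = H^{2}$)
$\frac{a{\left(116,-795 \right)}}{S} = \frac{\left(-795\right)^{2}}{796358} = 632025 \cdot \frac{1}{796358} = \frac{632025}{796358}$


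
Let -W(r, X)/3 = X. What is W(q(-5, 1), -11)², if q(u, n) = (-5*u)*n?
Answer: 1089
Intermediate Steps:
q(u, n) = -5*n*u
W(r, X) = -3*X
W(q(-5, 1), -11)² = (-3*(-11))² = 33² = 1089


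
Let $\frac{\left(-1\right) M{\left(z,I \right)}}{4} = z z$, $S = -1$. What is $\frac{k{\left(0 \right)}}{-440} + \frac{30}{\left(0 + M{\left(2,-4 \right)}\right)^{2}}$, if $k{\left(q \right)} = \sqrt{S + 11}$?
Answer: $\frac{15}{128} - \frac{\sqrt{10}}{440} \approx 0.11$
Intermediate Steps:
$k{\left(q \right)} = \sqrt{10}$ ($k{\left(q \right)} = \sqrt{-1 + 11} = \sqrt{10}$)
$M{\left(z,I \right)} = - 4 z^{2}$ ($M{\left(z,I \right)} = - 4 z z = - 4 z^{2}$)
$\frac{k{\left(0 \right)}}{-440} + \frac{30}{\left(0 + M{\left(2,-4 \right)}\right)^{2}} = \frac{\sqrt{10}}{-440} + \frac{30}{\left(0 - 4 \cdot 2^{2}\right)^{2}} = \sqrt{10} \left(- \frac{1}{440}\right) + \frac{30}{\left(0 - 16\right)^{2}} = - \frac{\sqrt{10}}{440} + \frac{30}{\left(0 - 16\right)^{2}} = - \frac{\sqrt{10}}{440} + \frac{30}{\left(-16\right)^{2}} = - \frac{\sqrt{10}}{440} + \frac{30}{256} = - \frac{\sqrt{10}}{440} + 30 \cdot \frac{1}{256} = - \frac{\sqrt{10}}{440} + \frac{15}{128} = \frac{15}{128} - \frac{\sqrt{10}}{440}$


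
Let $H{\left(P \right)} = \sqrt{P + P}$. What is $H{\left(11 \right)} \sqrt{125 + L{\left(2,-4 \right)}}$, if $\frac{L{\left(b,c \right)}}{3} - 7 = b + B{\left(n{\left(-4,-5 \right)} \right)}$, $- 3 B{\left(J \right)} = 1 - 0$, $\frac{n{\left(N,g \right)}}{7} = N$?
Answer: $\sqrt{3322} \approx 57.637$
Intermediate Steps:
$n{\left(N,g \right)} = 7 N$
$B{\left(J \right)} = - \frac{1}{3}$ ($B{\left(J \right)} = - \frac{1 - 0}{3} = - \frac{1 + 0}{3} = \left(- \frac{1}{3}\right) 1 = - \frac{1}{3}$)
$H{\left(P \right)} = \sqrt{2} \sqrt{P}$ ($H{\left(P \right)} = \sqrt{2 P} = \sqrt{2} \sqrt{P}$)
$L{\left(b,c \right)} = 20 + 3 b$ ($L{\left(b,c \right)} = 21 + 3 \left(b - \frac{1}{3}\right) = 21 + 3 \left(- \frac{1}{3} + b\right) = 21 + \left(-1 + 3 b\right) = 20 + 3 b$)
$H{\left(11 \right)} \sqrt{125 + L{\left(2,-4 \right)}} = \sqrt{2} \sqrt{11} \sqrt{125 + \left(20 + 3 \cdot 2\right)} = \sqrt{22} \sqrt{125 + \left(20 + 6\right)} = \sqrt{22} \sqrt{125 + 26} = \sqrt{22} \sqrt{151} = \sqrt{3322}$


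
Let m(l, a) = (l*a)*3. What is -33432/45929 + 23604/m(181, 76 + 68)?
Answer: -127500569/299273364 ≈ -0.42603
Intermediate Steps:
m(l, a) = 3*a*l (m(l, a) = (a*l)*3 = 3*a*l)
-33432/45929 + 23604/m(181, 76 + 68) = -33432/45929 + 23604/((3*(76 + 68)*181)) = -33432*1/45929 + 23604/((3*144*181)) = -33432/45929 + 23604/78192 = -33432/45929 + 23604*(1/78192) = -33432/45929 + 1967/6516 = -127500569/299273364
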